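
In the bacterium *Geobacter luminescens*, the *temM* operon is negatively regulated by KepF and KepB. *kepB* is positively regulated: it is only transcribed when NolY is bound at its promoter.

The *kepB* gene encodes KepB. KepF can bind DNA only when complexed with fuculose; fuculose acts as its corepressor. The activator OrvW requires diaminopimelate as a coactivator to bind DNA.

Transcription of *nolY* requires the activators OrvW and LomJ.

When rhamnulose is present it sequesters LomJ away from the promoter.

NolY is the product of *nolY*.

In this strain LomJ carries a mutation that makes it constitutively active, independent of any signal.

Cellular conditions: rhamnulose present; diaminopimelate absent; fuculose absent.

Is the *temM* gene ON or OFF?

Fuculose is absent, so KepF is inactive.
Diaminopimelate is absent, so OrvW is inactive.
LomJ is constitutively active in this strain.
Required activator OrvW is absent, so *nolY* is not transcribed.
So NolY is not produced.
Required activator NolY is absent, so *kepB* is not transcribed.
So KepB is not produced.
With no repressor bound, *temM* is transcribed.

ON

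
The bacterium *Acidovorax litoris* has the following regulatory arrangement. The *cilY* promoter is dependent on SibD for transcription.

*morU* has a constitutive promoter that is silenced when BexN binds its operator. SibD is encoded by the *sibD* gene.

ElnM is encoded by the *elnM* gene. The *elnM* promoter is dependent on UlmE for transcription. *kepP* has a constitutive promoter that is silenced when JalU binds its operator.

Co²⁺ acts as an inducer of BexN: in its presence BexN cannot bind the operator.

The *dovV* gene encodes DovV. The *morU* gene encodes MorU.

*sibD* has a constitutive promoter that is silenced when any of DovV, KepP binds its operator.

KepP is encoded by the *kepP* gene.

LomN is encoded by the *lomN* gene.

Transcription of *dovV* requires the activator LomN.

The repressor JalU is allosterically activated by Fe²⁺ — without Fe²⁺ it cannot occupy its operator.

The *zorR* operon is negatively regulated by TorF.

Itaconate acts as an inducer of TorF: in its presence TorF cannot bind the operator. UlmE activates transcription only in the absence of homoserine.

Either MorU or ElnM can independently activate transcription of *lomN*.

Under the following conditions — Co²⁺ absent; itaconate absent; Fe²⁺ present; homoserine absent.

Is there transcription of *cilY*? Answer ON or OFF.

Co²⁺ is absent, so BexN is active.
With repressor BexN bound, *morU* is not transcribed.
So MorU is not produced.
Homoserine is absent, so UlmE is active.
No repressor is bound and UlmE is active, so *elnM* is transcribed.
So ElnM is produced and active.
Activator ElnM is present, so *lomN* is transcribed.
So LomN is produced and active.
No repressor is bound and LomN is active, so *dovV* is transcribed.
So DovV is produced and active.
Fe²⁺ is present, so JalU is active.
With repressor JalU bound, *kepP* is not transcribed.
So KepP is not produced.
With repressor DovV bound, *sibD* is not transcribed.
So SibD is not produced.
Required activator SibD is absent, so *cilY* is not transcribed.

OFF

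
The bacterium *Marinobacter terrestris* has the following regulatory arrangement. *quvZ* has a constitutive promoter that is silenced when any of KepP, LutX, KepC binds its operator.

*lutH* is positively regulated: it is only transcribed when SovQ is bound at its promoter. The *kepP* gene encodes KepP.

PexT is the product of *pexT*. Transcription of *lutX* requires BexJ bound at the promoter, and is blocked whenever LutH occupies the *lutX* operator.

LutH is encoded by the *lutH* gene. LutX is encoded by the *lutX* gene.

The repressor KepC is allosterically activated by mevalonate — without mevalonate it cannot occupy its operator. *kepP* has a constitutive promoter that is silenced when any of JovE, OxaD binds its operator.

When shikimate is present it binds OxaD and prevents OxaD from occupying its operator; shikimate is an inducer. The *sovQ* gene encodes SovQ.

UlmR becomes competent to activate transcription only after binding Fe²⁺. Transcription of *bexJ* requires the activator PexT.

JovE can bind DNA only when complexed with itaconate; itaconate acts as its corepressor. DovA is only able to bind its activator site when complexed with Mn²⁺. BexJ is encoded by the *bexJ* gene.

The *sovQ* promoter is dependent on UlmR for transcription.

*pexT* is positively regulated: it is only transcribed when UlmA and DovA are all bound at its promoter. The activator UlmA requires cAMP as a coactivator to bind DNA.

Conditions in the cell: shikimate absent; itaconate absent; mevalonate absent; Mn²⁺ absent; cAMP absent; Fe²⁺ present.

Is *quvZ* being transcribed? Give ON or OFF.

Itaconate is absent, so JovE is inactive.
Shikimate is absent, so OxaD is active.
With repressor OxaD bound, *kepP* is not transcribed.
So KepP is not produced.
cAMP is absent, so UlmA is inactive.
Mn²⁺ is absent, so DovA is inactive.
Required activator UlmA is absent, so *pexT* is not transcribed.
So PexT is not produced.
Required activator PexT is absent, so *bexJ* is not transcribed.
So BexJ is not produced.
Fe²⁺ is present, so UlmR is active.
No repressor is bound and UlmR is active, so *sovQ* is transcribed.
So SovQ is produced and active.
No repressor is bound and SovQ is active, so *lutH* is transcribed.
So LutH is produced and active.
With repressor LutH bound, *lutX* is not transcribed.
So LutX is not produced.
Mevalonate is absent, so KepC is inactive.
With no repressor bound, *quvZ* is transcribed.

ON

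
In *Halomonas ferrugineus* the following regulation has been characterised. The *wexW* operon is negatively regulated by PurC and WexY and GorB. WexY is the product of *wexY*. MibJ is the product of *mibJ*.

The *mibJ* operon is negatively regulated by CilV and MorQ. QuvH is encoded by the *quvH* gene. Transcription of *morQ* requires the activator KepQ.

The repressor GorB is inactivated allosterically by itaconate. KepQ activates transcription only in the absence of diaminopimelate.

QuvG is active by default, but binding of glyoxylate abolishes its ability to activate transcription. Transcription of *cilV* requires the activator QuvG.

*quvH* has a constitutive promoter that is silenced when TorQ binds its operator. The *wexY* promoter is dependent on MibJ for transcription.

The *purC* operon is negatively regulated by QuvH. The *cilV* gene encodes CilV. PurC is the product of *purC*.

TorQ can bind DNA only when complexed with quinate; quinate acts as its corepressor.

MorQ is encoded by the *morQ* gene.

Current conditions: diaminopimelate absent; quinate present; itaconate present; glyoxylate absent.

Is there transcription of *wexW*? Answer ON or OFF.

OFF

Quinate is present, so TorQ is active.
With repressor TorQ bound, *quvH* is not transcribed.
So QuvH is not produced.
With no repressor bound, *purC* is transcribed.
So PurC is produced and active.
Glyoxylate is absent, so QuvG is active.
No repressor is bound and QuvG is active, so *cilV* is transcribed.
So CilV is produced and active.
Diaminopimelate is absent, so KepQ is active.
No repressor is bound and KepQ is active, so *morQ* is transcribed.
So MorQ is produced and active.
With repressor CilV bound, *mibJ* is not transcribed.
So MibJ is not produced.
Required activator MibJ is absent, so *wexY* is not transcribed.
So WexY is not produced.
Itaconate is present, so GorB is inactive.
With repressor PurC bound, *wexW* is not transcribed.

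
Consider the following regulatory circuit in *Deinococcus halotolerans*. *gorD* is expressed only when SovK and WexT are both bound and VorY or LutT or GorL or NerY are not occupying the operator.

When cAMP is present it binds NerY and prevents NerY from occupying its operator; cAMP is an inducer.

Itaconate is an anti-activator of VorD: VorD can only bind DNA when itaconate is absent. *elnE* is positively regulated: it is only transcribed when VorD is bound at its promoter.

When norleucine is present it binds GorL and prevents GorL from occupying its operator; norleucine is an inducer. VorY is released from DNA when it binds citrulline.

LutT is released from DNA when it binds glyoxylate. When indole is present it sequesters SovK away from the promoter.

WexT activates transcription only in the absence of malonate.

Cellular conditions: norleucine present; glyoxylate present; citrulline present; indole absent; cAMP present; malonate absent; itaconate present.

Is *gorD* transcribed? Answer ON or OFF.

ON

Indole is absent, so SovK is active.
Malonate is absent, so WexT is active.
Citrulline is present, so VorY is inactive.
Glyoxylate is present, so LutT is inactive.
Norleucine is present, so GorL is inactive.
cAMP is present, so NerY is inactive.
No repressor is bound and SovK and WexT are active, so *gorD* is transcribed.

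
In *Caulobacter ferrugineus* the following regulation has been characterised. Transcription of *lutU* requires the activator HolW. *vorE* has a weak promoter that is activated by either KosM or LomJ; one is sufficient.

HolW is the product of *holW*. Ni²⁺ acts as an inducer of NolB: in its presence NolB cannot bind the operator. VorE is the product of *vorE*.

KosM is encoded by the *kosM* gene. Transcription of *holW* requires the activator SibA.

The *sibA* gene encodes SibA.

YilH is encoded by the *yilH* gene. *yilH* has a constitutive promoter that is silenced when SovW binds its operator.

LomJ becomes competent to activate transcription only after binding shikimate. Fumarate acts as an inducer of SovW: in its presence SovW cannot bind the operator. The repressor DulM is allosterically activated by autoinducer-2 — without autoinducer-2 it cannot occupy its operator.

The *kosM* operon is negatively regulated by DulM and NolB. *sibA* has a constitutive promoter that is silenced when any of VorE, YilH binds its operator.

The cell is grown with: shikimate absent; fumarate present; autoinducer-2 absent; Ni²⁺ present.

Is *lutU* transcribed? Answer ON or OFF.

Autoinducer-2 is absent, so DulM is inactive.
Ni²⁺ is present, so NolB is inactive.
With no repressor bound, *kosM* is transcribed.
So KosM is produced and active.
Shikimate is absent, so LomJ is inactive.
Activator KosM is present, so *vorE* is transcribed.
So VorE is produced and active.
Fumarate is present, so SovW is inactive.
With no repressor bound, *yilH* is transcribed.
So YilH is produced and active.
With repressor VorE bound, *sibA* is not transcribed.
So SibA is not produced.
Required activator SibA is absent, so *holW* is not transcribed.
So HolW is not produced.
Required activator HolW is absent, so *lutU* is not transcribed.

OFF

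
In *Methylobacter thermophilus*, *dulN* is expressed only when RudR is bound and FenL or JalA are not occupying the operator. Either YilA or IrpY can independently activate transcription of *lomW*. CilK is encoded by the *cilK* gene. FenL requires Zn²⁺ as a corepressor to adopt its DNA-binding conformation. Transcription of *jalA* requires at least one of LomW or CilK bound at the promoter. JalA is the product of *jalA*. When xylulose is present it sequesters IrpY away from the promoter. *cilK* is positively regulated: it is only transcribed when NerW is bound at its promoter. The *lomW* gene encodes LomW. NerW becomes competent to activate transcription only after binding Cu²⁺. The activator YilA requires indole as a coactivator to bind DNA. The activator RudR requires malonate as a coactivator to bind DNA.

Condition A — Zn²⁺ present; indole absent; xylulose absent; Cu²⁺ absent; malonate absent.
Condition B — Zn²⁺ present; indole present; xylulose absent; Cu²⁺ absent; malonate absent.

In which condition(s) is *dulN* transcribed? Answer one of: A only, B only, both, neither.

Condition A:
Zn²⁺ is present, so FenL is active.
Indole is absent, so YilA is inactive.
Xylulose is absent, so IrpY is active.
Activator IrpY is present, so *lomW* is transcribed.
So LomW is produced and active.
Cu²⁺ is absent, so NerW is inactive.
Required activator NerW is absent, so *cilK* is not transcribed.
So CilK is not produced.
Activator LomW is present, so *jalA* is transcribed.
So JalA is produced and active.
Malonate is absent, so RudR is inactive.
With repressor FenL bound, *dulN* is not transcribed.
→ *dulN* is OFF in A.
Condition B:
Zn²⁺ is present, so FenL is active.
Indole is present, so YilA is active.
Xylulose is absent, so IrpY is active.
Activator YilA is present, so *lomW* is transcribed.
So LomW is produced and active.
Cu²⁺ is absent, so NerW is inactive.
Required activator NerW is absent, so *cilK* is not transcribed.
So CilK is not produced.
Activator LomW is present, so *jalA* is transcribed.
So JalA is produced and active.
Malonate is absent, so RudR is inactive.
With repressor FenL bound, *dulN* is not transcribed.
→ *dulN* is OFF in B.

neither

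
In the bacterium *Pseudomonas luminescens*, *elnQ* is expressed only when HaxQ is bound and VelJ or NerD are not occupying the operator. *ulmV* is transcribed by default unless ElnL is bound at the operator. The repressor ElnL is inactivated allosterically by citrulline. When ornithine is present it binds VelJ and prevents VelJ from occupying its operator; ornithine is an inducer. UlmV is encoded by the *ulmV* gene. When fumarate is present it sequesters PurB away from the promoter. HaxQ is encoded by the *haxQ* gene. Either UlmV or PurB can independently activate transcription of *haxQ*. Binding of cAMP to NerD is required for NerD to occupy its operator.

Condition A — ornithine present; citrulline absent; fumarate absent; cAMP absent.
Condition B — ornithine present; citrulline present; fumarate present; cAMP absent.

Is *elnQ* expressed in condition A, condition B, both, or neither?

both

Condition A:
Ornithine is present, so VelJ is inactive.
Citrulline is absent, so ElnL is active.
With repressor ElnL bound, *ulmV* is not transcribed.
So UlmV is not produced.
Fumarate is absent, so PurB is active.
Activator PurB is present, so *haxQ* is transcribed.
So HaxQ is produced and active.
cAMP is absent, so NerD is inactive.
No repressor is bound and HaxQ is active, so *elnQ* is transcribed.
→ *elnQ* is ON in A.
Condition B:
Ornithine is present, so VelJ is inactive.
Citrulline is present, so ElnL is inactive.
With no repressor bound, *ulmV* is transcribed.
So UlmV is produced and active.
Fumarate is present, so PurB is inactive.
Activator UlmV is present, so *haxQ* is transcribed.
So HaxQ is produced and active.
cAMP is absent, so NerD is inactive.
No repressor is bound and HaxQ is active, so *elnQ* is transcribed.
→ *elnQ* is ON in B.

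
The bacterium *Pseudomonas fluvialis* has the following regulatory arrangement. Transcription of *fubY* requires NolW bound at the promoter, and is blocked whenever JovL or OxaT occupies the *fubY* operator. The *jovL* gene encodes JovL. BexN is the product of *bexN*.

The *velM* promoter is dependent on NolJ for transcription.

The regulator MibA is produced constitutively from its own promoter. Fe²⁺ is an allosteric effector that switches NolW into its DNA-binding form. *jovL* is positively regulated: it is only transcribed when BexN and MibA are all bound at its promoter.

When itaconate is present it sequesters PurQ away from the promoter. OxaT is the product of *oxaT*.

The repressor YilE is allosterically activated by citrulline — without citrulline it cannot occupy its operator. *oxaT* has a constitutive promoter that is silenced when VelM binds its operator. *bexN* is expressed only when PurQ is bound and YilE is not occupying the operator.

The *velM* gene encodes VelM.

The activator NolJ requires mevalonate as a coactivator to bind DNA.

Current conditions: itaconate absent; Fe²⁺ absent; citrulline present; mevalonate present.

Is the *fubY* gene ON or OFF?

OFF

Fe²⁺ is absent, so NolW is inactive.
Citrulline is present, so YilE is active.
Itaconate is absent, so PurQ is active.
With repressor YilE bound, *bexN* is not transcribed.
So BexN is not produced.
MibA is produced constitutively and is active.
Required activator BexN is absent, so *jovL* is not transcribed.
So JovL is not produced.
Mevalonate is present, so NolJ is active.
No repressor is bound and NolJ is active, so *velM* is transcribed.
So VelM is produced and active.
With repressor VelM bound, *oxaT* is not transcribed.
So OxaT is not produced.
Required activator NolW is absent, so *fubY* is not transcribed.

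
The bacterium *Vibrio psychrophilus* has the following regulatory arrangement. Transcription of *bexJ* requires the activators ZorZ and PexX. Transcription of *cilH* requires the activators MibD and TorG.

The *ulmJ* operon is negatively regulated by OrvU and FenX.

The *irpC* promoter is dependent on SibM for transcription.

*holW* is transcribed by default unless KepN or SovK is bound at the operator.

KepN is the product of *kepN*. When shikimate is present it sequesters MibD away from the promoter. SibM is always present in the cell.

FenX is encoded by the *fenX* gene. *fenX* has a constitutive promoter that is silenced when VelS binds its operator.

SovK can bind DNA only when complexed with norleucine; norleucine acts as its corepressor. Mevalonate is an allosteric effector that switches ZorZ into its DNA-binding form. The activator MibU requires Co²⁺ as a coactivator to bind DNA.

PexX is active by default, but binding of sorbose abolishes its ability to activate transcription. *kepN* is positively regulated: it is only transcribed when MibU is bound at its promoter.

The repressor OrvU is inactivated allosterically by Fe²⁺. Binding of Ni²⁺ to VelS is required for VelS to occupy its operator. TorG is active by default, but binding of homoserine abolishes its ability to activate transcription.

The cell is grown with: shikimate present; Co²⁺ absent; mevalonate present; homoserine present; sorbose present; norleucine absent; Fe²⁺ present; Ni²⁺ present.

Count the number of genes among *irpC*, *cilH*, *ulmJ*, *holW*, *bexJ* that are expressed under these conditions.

3

SibM is produced constitutively and is active.
No repressor is bound and SibM is active, so *irpC* is transcribed.
→ *irpC* is ON.
Shikimate is present, so MibD is inactive.
Homoserine is present, so TorG is inactive.
Required activator MibD is absent, so *cilH* is not transcribed.
→ *cilH* is OFF.
Fe²⁺ is present, so OrvU is inactive.
Ni²⁺ is present, so VelS is active.
With repressor VelS bound, *fenX* is not transcribed.
So FenX is not produced.
With no repressor bound, *ulmJ* is transcribed.
→ *ulmJ* is ON.
Co²⁺ is absent, so MibU is inactive.
Required activator MibU is absent, so *kepN* is not transcribed.
So KepN is not produced.
Norleucine is absent, so SovK is inactive.
With no repressor bound, *holW* is transcribed.
→ *holW* is ON.
Mevalonate is present, so ZorZ is active.
Sorbose is present, so PexX is inactive.
Required activator PexX is absent, so *bexJ* is not transcribed.
→ *bexJ* is OFF.
3 of the 5 genes are transcribed.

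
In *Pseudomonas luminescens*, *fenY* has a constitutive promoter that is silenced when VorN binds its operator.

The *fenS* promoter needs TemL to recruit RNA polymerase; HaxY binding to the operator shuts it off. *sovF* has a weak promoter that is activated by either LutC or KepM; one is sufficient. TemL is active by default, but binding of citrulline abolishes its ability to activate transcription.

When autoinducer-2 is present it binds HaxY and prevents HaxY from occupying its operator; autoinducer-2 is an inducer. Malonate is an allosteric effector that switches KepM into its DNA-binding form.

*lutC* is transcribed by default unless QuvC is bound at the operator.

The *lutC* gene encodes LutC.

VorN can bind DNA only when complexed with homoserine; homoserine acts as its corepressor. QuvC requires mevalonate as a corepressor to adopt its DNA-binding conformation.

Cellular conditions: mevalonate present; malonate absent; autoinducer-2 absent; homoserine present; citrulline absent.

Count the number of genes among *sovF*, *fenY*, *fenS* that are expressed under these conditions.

0

Mevalonate is present, so QuvC is active.
With repressor QuvC bound, *lutC* is not transcribed.
So LutC is not produced.
Malonate is absent, so KepM is inactive.
No activator is available at the *sovF* promoter, so *sovF* is not transcribed.
→ *sovF* is OFF.
Homoserine is present, so VorN is active.
With repressor VorN bound, *fenY* is not transcribed.
→ *fenY* is OFF.
Citrulline is absent, so TemL is active.
Autoinducer-2 is absent, so HaxY is active.
With repressor HaxY bound, *fenS* is not transcribed.
→ *fenS* is OFF.
0 of the 3 genes are transcribed.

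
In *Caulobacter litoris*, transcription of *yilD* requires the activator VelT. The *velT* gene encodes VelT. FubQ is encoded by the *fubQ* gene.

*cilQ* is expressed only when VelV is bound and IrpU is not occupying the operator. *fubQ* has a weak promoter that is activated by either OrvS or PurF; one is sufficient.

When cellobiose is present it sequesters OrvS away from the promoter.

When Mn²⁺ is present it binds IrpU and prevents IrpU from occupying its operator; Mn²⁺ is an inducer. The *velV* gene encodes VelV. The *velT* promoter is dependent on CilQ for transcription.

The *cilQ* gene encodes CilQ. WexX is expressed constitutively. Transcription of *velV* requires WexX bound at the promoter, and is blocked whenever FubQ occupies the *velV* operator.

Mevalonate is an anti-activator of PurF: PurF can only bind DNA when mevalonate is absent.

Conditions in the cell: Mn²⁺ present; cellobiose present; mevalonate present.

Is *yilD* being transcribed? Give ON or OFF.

Cellobiose is present, so OrvS is inactive.
Mevalonate is present, so PurF is inactive.
No activator is available at the *fubQ* promoter, so *fubQ* is not transcribed.
So FubQ is not produced.
WexX is produced constitutively and is active.
No repressor is bound and WexX is active, so *velV* is transcribed.
So VelV is produced and active.
Mn²⁺ is present, so IrpU is inactive.
No repressor is bound and VelV is active, so *cilQ* is transcribed.
So CilQ is produced and active.
No repressor is bound and CilQ is active, so *velT* is transcribed.
So VelT is produced and active.
No repressor is bound and VelT is active, so *yilD* is transcribed.

ON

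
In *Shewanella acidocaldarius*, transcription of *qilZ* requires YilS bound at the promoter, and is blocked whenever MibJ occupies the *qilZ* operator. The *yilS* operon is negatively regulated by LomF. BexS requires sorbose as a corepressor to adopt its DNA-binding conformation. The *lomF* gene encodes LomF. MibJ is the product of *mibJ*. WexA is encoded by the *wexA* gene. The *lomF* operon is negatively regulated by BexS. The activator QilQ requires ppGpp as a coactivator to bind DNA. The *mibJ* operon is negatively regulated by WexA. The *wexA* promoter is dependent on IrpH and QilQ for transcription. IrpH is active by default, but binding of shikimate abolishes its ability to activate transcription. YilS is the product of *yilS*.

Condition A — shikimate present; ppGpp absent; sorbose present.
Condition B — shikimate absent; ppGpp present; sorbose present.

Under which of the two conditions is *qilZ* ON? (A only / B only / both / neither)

Condition A:
Shikimate is present, so IrpH is inactive.
ppGpp is absent, so QilQ is inactive.
Required activator IrpH is absent, so *wexA* is not transcribed.
So WexA is not produced.
With no repressor bound, *mibJ* is transcribed.
So MibJ is produced and active.
Sorbose is present, so BexS is active.
With repressor BexS bound, *lomF* is not transcribed.
So LomF is not produced.
With no repressor bound, *yilS* is transcribed.
So YilS is produced and active.
With repressor MibJ bound, *qilZ* is not transcribed.
→ *qilZ* is OFF in A.
Condition B:
Shikimate is absent, so IrpH is active.
ppGpp is present, so QilQ is active.
No repressor is bound and IrpH and QilQ are active, so *wexA* is transcribed.
So WexA is produced and active.
With repressor WexA bound, *mibJ* is not transcribed.
So MibJ is not produced.
Sorbose is present, so BexS is active.
With repressor BexS bound, *lomF* is not transcribed.
So LomF is not produced.
With no repressor bound, *yilS* is transcribed.
So YilS is produced and active.
No repressor is bound and YilS is active, so *qilZ* is transcribed.
→ *qilZ* is ON in B.

B only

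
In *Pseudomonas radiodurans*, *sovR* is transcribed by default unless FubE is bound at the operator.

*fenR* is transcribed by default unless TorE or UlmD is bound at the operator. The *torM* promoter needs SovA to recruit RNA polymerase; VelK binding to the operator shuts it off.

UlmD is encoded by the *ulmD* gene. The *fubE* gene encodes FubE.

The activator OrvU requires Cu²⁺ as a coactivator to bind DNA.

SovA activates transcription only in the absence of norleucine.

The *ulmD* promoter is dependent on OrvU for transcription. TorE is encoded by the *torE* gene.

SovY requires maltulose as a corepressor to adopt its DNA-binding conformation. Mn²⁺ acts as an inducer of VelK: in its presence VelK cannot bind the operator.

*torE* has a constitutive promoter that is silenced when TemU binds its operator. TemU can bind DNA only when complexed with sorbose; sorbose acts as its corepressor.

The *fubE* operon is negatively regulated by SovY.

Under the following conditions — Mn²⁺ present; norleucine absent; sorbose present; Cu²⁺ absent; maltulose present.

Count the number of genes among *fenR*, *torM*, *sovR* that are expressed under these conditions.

Sorbose is present, so TemU is active.
With repressor TemU bound, *torE* is not transcribed.
So TorE is not produced.
Cu²⁺ is absent, so OrvU is inactive.
Required activator OrvU is absent, so *ulmD* is not transcribed.
So UlmD is not produced.
With no repressor bound, *fenR* is transcribed.
→ *fenR* is ON.
Norleucine is absent, so SovA is active.
Mn²⁺ is present, so VelK is inactive.
No repressor is bound and SovA is active, so *torM* is transcribed.
→ *torM* is ON.
Maltulose is present, so SovY is active.
With repressor SovY bound, *fubE* is not transcribed.
So FubE is not produced.
With no repressor bound, *sovR* is transcribed.
→ *sovR* is ON.
3 of the 3 genes are transcribed.

3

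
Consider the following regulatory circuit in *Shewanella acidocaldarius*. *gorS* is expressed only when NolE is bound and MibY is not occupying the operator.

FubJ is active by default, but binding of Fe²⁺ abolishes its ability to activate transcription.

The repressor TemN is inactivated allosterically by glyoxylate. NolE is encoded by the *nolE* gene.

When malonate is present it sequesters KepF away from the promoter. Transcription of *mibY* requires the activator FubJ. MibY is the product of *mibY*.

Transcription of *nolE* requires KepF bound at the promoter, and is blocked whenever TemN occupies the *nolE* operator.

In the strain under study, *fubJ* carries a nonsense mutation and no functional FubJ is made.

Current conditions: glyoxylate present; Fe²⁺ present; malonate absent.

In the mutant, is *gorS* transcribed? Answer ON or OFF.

FubJ is non-functional in this strain, so it has no effect.
Required activator FubJ is absent, so *mibY* is not transcribed.
So MibY is not produced.
Malonate is absent, so KepF is active.
Glyoxylate is present, so TemN is inactive.
No repressor is bound and KepF is active, so *nolE* is transcribed.
So NolE is produced and active.
No repressor is bound and NolE is active, so *gorS* is transcribed.

ON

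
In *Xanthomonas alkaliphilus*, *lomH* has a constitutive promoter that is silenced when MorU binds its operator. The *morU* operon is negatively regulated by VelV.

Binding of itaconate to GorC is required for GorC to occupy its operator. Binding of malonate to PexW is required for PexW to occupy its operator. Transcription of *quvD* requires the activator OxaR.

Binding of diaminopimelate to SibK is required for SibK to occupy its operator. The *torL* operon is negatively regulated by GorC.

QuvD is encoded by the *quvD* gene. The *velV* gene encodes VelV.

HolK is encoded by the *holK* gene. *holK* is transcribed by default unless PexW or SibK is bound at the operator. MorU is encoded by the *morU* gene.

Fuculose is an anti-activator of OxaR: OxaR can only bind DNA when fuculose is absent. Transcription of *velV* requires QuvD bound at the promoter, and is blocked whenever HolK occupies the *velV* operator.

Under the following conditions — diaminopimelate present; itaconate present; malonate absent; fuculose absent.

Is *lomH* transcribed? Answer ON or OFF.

Malonate is absent, so PexW is inactive.
Diaminopimelate is present, so SibK is active.
With repressor SibK bound, *holK* is not transcribed.
So HolK is not produced.
Fuculose is absent, so OxaR is active.
No repressor is bound and OxaR is active, so *quvD* is transcribed.
So QuvD is produced and active.
No repressor is bound and QuvD is active, so *velV* is transcribed.
So VelV is produced and active.
With repressor VelV bound, *morU* is not transcribed.
So MorU is not produced.
With no repressor bound, *lomH* is transcribed.

ON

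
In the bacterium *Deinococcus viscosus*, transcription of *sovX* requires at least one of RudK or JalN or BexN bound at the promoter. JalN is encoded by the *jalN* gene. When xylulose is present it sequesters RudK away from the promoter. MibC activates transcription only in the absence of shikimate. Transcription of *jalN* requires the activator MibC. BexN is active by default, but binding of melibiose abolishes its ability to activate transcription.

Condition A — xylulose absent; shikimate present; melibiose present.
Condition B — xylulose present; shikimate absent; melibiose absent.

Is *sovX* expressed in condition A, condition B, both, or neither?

both

Condition A:
Xylulose is absent, so RudK is active.
Shikimate is present, so MibC is inactive.
Required activator MibC is absent, so *jalN* is not transcribed.
So JalN is not produced.
Melibiose is present, so BexN is inactive.
Activator RudK is present, so *sovX* is transcribed.
→ *sovX* is ON in A.
Condition B:
Xylulose is present, so RudK is inactive.
Shikimate is absent, so MibC is active.
No repressor is bound and MibC is active, so *jalN* is transcribed.
So JalN is produced and active.
Melibiose is absent, so BexN is active.
Activator JalN is present, so *sovX* is transcribed.
→ *sovX* is ON in B.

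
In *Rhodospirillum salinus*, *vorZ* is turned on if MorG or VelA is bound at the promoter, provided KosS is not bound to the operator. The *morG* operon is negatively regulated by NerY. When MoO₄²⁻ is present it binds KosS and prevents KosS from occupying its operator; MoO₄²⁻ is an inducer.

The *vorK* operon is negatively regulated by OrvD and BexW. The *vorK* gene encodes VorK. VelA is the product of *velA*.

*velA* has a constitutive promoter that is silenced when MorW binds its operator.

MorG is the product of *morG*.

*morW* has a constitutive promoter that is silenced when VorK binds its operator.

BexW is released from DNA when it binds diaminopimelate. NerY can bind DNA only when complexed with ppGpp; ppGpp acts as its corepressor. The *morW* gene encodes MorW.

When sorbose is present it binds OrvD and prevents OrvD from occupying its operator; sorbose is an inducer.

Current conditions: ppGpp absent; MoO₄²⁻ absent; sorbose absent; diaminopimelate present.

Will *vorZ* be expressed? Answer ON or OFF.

OFF

ppGpp is absent, so NerY is inactive.
With no repressor bound, *morG* is transcribed.
So MorG is produced and active.
MoO₄²⁻ is absent, so KosS is active.
Sorbose is absent, so OrvD is active.
Diaminopimelate is present, so BexW is inactive.
With repressor OrvD bound, *vorK* is not transcribed.
So VorK is not produced.
With no repressor bound, *morW* is transcribed.
So MorW is produced and active.
With repressor MorW bound, *velA* is not transcribed.
So VelA is not produced.
With repressor KosS bound, *vorZ* is not transcribed.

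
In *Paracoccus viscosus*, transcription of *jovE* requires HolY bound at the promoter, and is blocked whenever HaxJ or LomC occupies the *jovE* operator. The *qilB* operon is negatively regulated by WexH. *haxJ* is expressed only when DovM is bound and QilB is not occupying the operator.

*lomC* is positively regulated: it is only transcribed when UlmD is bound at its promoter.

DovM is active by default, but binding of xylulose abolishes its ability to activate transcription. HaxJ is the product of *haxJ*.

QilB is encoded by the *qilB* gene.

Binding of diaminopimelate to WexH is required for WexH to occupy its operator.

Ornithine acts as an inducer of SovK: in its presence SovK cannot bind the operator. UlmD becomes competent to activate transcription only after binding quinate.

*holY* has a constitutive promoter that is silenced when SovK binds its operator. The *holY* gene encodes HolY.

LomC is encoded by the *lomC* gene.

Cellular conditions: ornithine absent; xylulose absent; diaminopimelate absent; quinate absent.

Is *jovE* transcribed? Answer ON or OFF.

OFF

Ornithine is absent, so SovK is active.
With repressor SovK bound, *holY* is not transcribed.
So HolY is not produced.
Xylulose is absent, so DovM is active.
Diaminopimelate is absent, so WexH is inactive.
With no repressor bound, *qilB* is transcribed.
So QilB is produced and active.
With repressor QilB bound, *haxJ* is not transcribed.
So HaxJ is not produced.
Quinate is absent, so UlmD is inactive.
Required activator UlmD is absent, so *lomC* is not transcribed.
So LomC is not produced.
Required activator HolY is absent, so *jovE* is not transcribed.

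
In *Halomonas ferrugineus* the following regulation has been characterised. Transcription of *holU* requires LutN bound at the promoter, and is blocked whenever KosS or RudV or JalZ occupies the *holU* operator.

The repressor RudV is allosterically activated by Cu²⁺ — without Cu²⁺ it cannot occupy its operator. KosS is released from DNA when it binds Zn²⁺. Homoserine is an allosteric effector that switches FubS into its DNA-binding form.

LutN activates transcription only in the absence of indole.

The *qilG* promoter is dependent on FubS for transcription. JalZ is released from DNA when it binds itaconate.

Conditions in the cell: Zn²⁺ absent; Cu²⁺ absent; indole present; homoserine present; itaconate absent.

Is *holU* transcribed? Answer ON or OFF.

OFF

Zn²⁺ is absent, so KosS is active.
Indole is present, so LutN is inactive.
Cu²⁺ is absent, so RudV is inactive.
Itaconate is absent, so JalZ is active.
With repressor KosS bound, *holU* is not transcribed.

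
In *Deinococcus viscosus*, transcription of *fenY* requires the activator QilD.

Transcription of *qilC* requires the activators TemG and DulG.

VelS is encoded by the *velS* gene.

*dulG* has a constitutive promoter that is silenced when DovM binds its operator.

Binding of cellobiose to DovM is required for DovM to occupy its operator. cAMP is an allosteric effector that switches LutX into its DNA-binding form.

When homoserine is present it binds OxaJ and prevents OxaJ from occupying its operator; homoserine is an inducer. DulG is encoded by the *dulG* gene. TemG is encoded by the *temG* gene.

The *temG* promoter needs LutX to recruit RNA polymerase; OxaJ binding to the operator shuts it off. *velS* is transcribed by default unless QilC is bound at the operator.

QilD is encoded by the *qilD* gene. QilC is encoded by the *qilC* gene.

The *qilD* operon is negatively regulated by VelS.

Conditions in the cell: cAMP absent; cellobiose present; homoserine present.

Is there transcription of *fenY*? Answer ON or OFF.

OFF

cAMP is absent, so LutX is inactive.
Homoserine is present, so OxaJ is inactive.
Required activator LutX is absent, so *temG* is not transcribed.
So TemG is not produced.
Cellobiose is present, so DovM is active.
With repressor DovM bound, *dulG* is not transcribed.
So DulG is not produced.
Required activator TemG is absent, so *qilC* is not transcribed.
So QilC is not produced.
With no repressor bound, *velS* is transcribed.
So VelS is produced and active.
With repressor VelS bound, *qilD* is not transcribed.
So QilD is not produced.
Required activator QilD is absent, so *fenY* is not transcribed.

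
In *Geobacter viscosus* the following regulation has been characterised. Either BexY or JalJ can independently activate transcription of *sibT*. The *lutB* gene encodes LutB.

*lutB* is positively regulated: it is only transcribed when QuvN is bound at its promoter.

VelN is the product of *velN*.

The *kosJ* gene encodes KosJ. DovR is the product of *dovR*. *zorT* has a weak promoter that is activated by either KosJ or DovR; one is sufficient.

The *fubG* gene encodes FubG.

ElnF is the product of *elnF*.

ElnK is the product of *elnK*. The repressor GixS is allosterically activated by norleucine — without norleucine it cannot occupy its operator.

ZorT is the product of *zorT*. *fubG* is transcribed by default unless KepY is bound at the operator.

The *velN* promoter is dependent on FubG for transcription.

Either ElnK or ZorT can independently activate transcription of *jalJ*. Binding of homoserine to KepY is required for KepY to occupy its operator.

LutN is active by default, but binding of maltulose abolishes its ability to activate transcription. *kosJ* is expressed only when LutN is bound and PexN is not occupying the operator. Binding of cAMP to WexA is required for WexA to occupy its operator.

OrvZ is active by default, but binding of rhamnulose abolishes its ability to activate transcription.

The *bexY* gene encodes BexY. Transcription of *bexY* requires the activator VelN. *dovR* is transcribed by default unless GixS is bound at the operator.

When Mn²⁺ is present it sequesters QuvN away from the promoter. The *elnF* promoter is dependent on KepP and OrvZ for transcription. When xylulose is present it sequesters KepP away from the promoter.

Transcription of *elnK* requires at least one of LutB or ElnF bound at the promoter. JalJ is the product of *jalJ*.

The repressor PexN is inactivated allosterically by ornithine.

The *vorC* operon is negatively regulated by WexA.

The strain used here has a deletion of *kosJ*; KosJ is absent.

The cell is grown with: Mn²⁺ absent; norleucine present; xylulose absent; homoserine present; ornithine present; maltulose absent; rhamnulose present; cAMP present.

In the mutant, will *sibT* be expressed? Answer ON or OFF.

Homoserine is present, so KepY is active.
With repressor KepY bound, *fubG* is not transcribed.
So FubG is not produced.
Required activator FubG is absent, so *velN* is not transcribed.
So VelN is not produced.
Required activator VelN is absent, so *bexY* is not transcribed.
So BexY is not produced.
Mn²⁺ is absent, so QuvN is active.
No repressor is bound and QuvN is active, so *lutB* is transcribed.
So LutB is produced and active.
Xylulose is absent, so KepP is active.
Rhamnulose is present, so OrvZ is inactive.
Required activator OrvZ is absent, so *elnF* is not transcribed.
So ElnF is not produced.
Activator LutB is present, so *elnK* is transcribed.
So ElnK is produced and active.
KosJ is non-functional in this strain, so it has no effect.
Norleucine is present, so GixS is active.
With repressor GixS bound, *dovR* is not transcribed.
So DovR is not produced.
No activator is available at the *zorT* promoter, so *zorT* is not transcribed.
So ZorT is not produced.
Activator ElnK is present, so *jalJ* is transcribed.
So JalJ is produced and active.
Activator JalJ is present, so *sibT* is transcribed.

ON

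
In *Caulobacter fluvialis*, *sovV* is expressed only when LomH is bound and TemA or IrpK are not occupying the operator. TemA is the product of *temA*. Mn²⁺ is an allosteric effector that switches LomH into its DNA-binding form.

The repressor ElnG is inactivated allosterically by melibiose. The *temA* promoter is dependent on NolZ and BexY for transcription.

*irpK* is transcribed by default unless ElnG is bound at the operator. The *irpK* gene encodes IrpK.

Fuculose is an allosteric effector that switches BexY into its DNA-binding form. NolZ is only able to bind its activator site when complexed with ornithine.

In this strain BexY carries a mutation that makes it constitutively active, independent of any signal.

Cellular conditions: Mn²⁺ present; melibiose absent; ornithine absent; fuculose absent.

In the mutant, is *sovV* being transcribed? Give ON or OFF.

ON

Mn²⁺ is present, so LomH is active.
Ornithine is absent, so NolZ is inactive.
BexY is constitutively active in this strain.
Required activator NolZ is absent, so *temA* is not transcribed.
So TemA is not produced.
Melibiose is absent, so ElnG is active.
With repressor ElnG bound, *irpK* is not transcribed.
So IrpK is not produced.
No repressor is bound and LomH is active, so *sovV* is transcribed.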